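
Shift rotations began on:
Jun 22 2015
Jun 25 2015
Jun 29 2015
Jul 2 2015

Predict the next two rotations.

Jul 6 2015, Jul 9 2015

Every event lands on a Monday or Thursday (gaps cycle 3, 4, 3).
So the schedule is: every Monday and Thursday.
Next Monday: Jul 6 2015.
The following Thursday is Jul 9 2015.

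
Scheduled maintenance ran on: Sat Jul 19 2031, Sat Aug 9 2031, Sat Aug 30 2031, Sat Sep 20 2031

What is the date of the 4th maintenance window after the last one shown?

Sat Dec 13 2031

Gaps between consecutive events: 21, 21, 21 days — a constant 21-day interval.
Sat Sep 20 2031 + 21 days = Sat Oct 11 2031.
Sat Oct 11 2031 + 21 days = Sat Nov 1 2031.
Sat Nov 1 2031 + 21 days = Sat Nov 22 2031.
Sat Nov 22 2031 + 21 days = Sat Dec 13 2031.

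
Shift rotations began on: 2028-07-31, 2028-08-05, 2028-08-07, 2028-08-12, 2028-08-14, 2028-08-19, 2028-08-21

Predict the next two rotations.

2028-08-26, 2028-08-28

The gap pattern 5, 2, 5, 2, 5, 2 repeats every 2 events.
These are the Mondays and Saturdays of each week.
The following Saturday is 2028-08-26.
Next Monday: 2028-08-28.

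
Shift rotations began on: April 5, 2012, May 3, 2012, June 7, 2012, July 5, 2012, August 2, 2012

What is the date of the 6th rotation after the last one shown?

February 7, 2013

These are Thursdays at 28- or 35-day spacing (28, 35, 28, 28).
The pattern: 1st Thursday of the month.
1st Thursday of September 2012: September 6, 2012.
October 2012 — 1st Thursday is October 4, 2012.
1st Thursday of November 2012: November 1, 2012.
December 2012 — 1st Thursday is December 6, 2012.
January 2013 — 1st Thursday is January 3, 2013.
February 2013 — 1st Thursday is February 7, 2013.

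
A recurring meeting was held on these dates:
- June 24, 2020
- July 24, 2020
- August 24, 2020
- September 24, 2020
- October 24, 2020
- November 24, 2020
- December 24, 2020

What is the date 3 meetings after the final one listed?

The day-of-month is always 24 (30, 31, 31, 30, 31, 30 days between events).
So this recurs on the 24th of each month.
January 2021: January 24, 2021.
Next: February 2021 → February 24, 2021.
Next: March 2021 → March 24, 2021.

March 24, 2021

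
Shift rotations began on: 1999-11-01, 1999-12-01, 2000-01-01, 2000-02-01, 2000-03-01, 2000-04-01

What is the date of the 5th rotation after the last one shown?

2000-09-01

The day-of-month is always 1 (30, 31, 31, 29, 31 days between events).
So this recurs on the 1st of each month.
Next: May 2000 → 2000-05-01.
June 2000: 2000-06-01.
July 2000: 2000-07-01.
Next: August 2000 → 2000-08-01.
Next: September 2000 → 2000-09-01.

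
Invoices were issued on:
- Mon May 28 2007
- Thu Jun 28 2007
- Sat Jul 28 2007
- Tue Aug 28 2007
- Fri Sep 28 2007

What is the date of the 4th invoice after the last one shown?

Mon Jan 28 2008

Gaps: 31, 30, 31, 31 days — not constant. Every event is on the 28th of the month.
Pattern: the 28th of each month.
October 2007: Sun Oct 28 2007.
Next: November 2007 → Wed Nov 28 2007.
December 2007: Fri Dec 28 2007.
January 2008: Mon Jan 28 2008.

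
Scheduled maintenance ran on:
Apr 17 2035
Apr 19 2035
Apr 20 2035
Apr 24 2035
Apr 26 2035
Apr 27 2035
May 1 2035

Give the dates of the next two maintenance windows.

Gaps: 2, 1, 4, 2, 1, 4 days — not constant, but cyclic with period 3.
The events fall on every Tuesday, Thursday and Friday.
The following Thursday is May 3 2035.
The following Friday is May 4 2035.

May 3 2035, May 4 2035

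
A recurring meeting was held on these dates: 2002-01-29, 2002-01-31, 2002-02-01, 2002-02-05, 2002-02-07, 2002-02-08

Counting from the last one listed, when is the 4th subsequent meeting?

2002-02-19

The gap pattern 2, 1, 4, 2, 1 repeats every 3 events.
These are the Tuesdays, Thursdays and Fridays of each week.
Next Tuesday: 2002-02-12.
The following Thursday is 2002-02-14.
The following Friday is 2002-02-15.
The following Tuesday is 2002-02-19.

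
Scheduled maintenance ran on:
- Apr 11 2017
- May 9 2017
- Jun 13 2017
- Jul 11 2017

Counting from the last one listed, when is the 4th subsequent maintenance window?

Gaps: 28, 35, 28 days — a mix of 28 and 35. Every date is a Tuesday.
Each is the 2nd Tuesday of its month.
2nd Tuesday of August 2017: Aug 8 2017.
2nd Tuesday of September 2017: Sep 12 2017.
2nd Tuesday of October 2017: Oct 10 2017.
2nd Tuesday of November 2017: Nov 14 2017.

Nov 14 2017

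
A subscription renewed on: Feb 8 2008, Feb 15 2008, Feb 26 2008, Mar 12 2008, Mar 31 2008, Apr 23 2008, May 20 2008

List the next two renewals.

The spacing grows by 4 each time: 7, 11, 15, 19, 23, 27 days.
Next gap: 31 days. May 20 2008 + 31 days = Jun 20 2008.
Next gap: 35 days. Jun 20 2008 + 35 days = Jul 25 2008.

Jun 20 2008, Jul 25 2008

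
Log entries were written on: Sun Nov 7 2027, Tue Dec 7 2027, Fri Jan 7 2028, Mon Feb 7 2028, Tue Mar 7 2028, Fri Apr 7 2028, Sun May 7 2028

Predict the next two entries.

Wed Jun 7 2028, Fri Jul 7 2028

The day-of-month is always 7 (30, 31, 31, 29, 31, 30 days between events).
So this recurs on the 7th of each month.
Next: June 2028 → Wed Jun 7 2028.
July 2028: Fri Jul 7 2028.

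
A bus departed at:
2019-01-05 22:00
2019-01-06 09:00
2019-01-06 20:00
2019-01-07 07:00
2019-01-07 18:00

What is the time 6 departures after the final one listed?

Gaps: 11, 11, 11, 11 hours — each event is 11 hours after the previous one.
2019-01-07 18:00 + 11 h = 2019-01-08 05:00.
2019-01-08 05:00 + 11 h = 2019-01-08 16:00.
2019-01-08 16:00 + 11 h = 2019-01-09 03:00.
2019-01-09 03:00 + 11 h = 2019-01-09 14:00.
2019-01-09 14:00 + 11 h = 2019-01-10 01:00.
2019-01-10 01:00 + 11 h = 2019-01-10 12:00.

2019-01-10 12:00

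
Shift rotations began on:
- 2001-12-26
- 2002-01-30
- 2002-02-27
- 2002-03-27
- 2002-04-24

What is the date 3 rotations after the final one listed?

All Wednesdays; the gaps (35, 28, 28, 28) vary with month length.
This is the last Wednesday of each month.
May 2002 ends with Wednesday 2002-05-29.
Last Wednesday of June 2002: 2002-06-26.
Last Wednesday of July 2002: 2002-07-31.

2002-07-31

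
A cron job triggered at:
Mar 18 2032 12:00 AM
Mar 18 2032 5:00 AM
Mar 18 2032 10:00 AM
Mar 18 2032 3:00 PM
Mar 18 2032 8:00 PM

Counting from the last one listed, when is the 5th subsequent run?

Mar 19 2032 9:00 PM

Gaps: 5, 5, 5, 5 hours — each event is 5 hours after the previous one.
Mar 18 2032 8:00 PM + 5 h = Mar 19 2032 1:00 AM.
Mar 19 2032 1:00 AM + 5 h = Mar 19 2032 6:00 AM.
Mar 19 2032 6:00 AM + 5 h = Mar 19 2032 11:00 AM.
Mar 19 2032 11:00 AM + 5 h = Mar 19 2032 4:00 PM.
Mar 19 2032 4:00 PM + 5 h = Mar 19 2032 9:00 PM.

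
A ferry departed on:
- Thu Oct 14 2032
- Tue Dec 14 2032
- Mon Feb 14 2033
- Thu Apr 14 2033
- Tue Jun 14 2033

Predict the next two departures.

Each date is the 14th; the gaps (61, 62, 59, 61) track the month lengths.
The rule is the 14th of every 2 months.
August 2033: Sun Aug 14 2033.
Next: October 2033 → Fri Oct 14 2033.

Sun Aug 14 2033, Fri Oct 14 2033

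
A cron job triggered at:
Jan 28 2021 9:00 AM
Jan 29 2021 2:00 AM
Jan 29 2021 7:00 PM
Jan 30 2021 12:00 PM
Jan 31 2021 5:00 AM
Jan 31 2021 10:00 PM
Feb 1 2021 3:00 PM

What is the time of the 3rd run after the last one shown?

Feb 3 2021 6:00 PM

Gaps: 17, 17, 17, 17, 17, 17 hours — each event is 17 hours after the previous one.
Feb 1 2021 3:00 PM + 17 h = Feb 2 2021 8:00 AM.
Feb 2 2021 8:00 AM + 17 h = Feb 3 2021 1:00 AM.
Feb 3 2021 1:00 AM + 17 h = Feb 3 2021 6:00 PM.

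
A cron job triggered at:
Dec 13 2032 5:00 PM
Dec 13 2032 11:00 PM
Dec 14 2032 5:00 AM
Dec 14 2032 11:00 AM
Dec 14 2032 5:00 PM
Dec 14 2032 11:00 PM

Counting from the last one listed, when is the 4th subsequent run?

The interval is a steady 6 hours (6, 6, 6, 6, 6).
Dec 14 2032 11:00 PM + 6 h = Dec 15 2032 5:00 AM.
Dec 15 2032 5:00 AM + 6 h = Dec 15 2032 11:00 AM.
Dec 15 2032 11:00 AM + 6 h = Dec 15 2032 5:00 PM.
Dec 15 2032 5:00 PM + 6 h = Dec 15 2032 11:00 PM.

Dec 15 2032 11:00 PM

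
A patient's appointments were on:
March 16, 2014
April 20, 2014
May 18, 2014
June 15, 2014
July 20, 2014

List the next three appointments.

Gaps: 35, 28, 28, 35 days — a mix of 28 and 35. Every date is a Sunday.
Each is the 3rd Sunday of its month.
August 2014 — 3rd Sunday is August 17, 2014.
3rd Sunday of September 2014: September 21, 2014.
3rd Sunday of October 2014: October 19, 2014.

August 17, 2014; September 21, 2014; October 19, 2014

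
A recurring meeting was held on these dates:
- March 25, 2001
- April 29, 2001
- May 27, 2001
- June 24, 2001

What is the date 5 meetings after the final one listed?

All Sundays; the gaps (35, 28, 28) vary with month length.
This is the last Sunday of each month.
Last Sunday of July 2001: July 29, 2001.
Last Sunday of August 2001: August 26, 2001.
September 2001 ends with Sunday September 30, 2001.
Last Sunday of October 2001: October 28, 2001.
November 2001 ends with Sunday November 25, 2001.

November 25, 2001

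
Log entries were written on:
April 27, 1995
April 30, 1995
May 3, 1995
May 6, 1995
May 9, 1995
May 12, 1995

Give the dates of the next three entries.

May 15, 1995; May 18, 1995; May 21, 1995

Every event comes 3 days after the last (3, 3, 3, 3, 3).
May 12, 1995 + 3 days = May 15, 1995.
May 15, 1995 + 3 days = May 18, 1995.
May 18, 1995 + 3 days = May 21, 1995.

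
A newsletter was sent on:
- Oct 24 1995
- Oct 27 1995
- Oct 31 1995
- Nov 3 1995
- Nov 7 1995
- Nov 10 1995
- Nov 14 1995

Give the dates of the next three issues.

Nov 17 1995, Nov 21 1995, Nov 24 1995

Every event lands on a Tuesday or Friday (gaps cycle 3, 4, 3, 4, 3, 4).
So the schedule is: every Tuesday and Friday.
The following Friday is Nov 17 1995.
The following Tuesday is Nov 21 1995.
Next Friday: Nov 24 1995.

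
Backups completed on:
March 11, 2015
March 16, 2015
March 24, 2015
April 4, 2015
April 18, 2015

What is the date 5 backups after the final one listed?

August 11, 2015

Gaps: 5, 8, 11, 14 days — each gap is 3 larger than the previous one.
Next gap: 17 days. April 18, 2015 + 17 days = May 5, 2015.
Next gap: 20 days. May 5, 2015 + 20 days = May 25, 2015.
Next gap: 23 days. May 25, 2015 + 23 days = June 17, 2015.
Next gap: 26 days. June 17, 2015 + 26 days = July 13, 2015.
Next gap: 29 days. July 13, 2015 + 29 days = August 11, 2015.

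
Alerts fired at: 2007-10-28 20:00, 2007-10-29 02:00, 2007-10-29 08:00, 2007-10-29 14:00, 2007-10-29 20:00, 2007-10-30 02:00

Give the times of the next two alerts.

Spacing: 6, 6, 6, 6, 6 h — constant 6 h.
2007-10-30 02:00 + 6 h = 2007-10-30 08:00.
2007-10-30 08:00 + 6 h = 2007-10-30 14:00.

2007-10-30 08:00, 2007-10-30 14:00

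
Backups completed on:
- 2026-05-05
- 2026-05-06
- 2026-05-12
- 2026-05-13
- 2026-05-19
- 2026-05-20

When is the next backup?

The gap pattern 1, 6, 1, 6, 1 repeats every 2 events.
These are the Tuesdays and Wednesdays of each week.
The following Tuesday is 2026-05-26.

2026-05-26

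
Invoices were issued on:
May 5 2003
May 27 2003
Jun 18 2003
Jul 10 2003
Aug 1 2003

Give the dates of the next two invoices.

Every event comes 22 days after the last (22, 22, 22, 22).
Aug 1 2003 + 22 days = Aug 23 2003.
Aug 23 2003 + 22 days = Sep 14 2003.

Aug 23 2003, Sep 14 2003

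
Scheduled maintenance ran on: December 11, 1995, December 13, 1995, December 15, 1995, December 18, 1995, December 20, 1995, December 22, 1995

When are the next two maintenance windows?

The gap pattern 2, 2, 3, 2, 2 repeats every 3 events.
These are the Mondays, Wednesdays and Fridays of each week.
Next Monday: December 25, 1995.
Next Wednesday: December 27, 1995.

December 25, 1995; December 27, 1995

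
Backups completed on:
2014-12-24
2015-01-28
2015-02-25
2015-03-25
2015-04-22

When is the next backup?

2015-05-27

These are Wednesdays at 28- or 35-day spacing (35, 28, 28, 28).
The pattern: 4th Wednesday of the month.
May 2015 — 4th Wednesday is 2015-05-27.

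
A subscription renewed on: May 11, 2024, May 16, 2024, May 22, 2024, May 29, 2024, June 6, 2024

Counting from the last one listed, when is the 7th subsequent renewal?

August 29, 2024

Intervals are 5, 6, 7, 8 days — an arithmetic progression with common difference 1.
Next gap: 9 days. June 6, 2024 + 9 days = June 15, 2024.
Next gap: 10 days. June 15, 2024 + 10 days = June 25, 2024.
Next gap: 11 days. June 25, 2024 + 11 days = July 6, 2024.
Next gap: 12 days. July 6, 2024 + 12 days = July 18, 2024.
Next gap: 13 days. July 18, 2024 + 13 days = July 31, 2024.
Next gap: 14 days. July 31, 2024 + 14 days = August 14, 2024.
Next gap: 15 days. August 14, 2024 + 15 days = August 29, 2024.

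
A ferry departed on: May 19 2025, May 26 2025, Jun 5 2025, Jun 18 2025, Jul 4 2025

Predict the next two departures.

Gaps: 7, 10, 13, 16 days — each gap is 3 larger than the previous one.
Next gap: 19 days. Jul 4 2025 + 19 days = Jul 23 2025.
Next gap: 22 days. Jul 23 2025 + 22 days = Aug 14 2025.

Jul 23 2025, Aug 14 2025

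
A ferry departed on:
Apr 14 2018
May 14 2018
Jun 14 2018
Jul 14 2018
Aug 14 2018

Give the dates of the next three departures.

Sep 14 2018, Oct 14 2018, Nov 14 2018

Gaps: 30, 31, 30, 31 days — not constant. Every event is on the 14th of the month.
Pattern: the 14th of each month.
Next: September 2018 → Sep 14 2018.
October 2018: Oct 14 2018.
Next: November 2018 → Nov 14 2018.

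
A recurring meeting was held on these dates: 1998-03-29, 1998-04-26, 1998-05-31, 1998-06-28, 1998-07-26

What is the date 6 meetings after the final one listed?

All Sundays; the gaps (28, 35, 28, 28) vary with month length.
This is the last Sunday of each month.
August 1998 ends with Sunday 1998-08-30.
Last Sunday of September 1998: 1998-09-27.
October 1998 ends with Sunday 1998-10-25.
November 1998 ends with Sunday 1998-11-29.
Last Sunday of December 1998: 1998-12-27.
January 1999 ends with Sunday 1999-01-31.

1999-01-31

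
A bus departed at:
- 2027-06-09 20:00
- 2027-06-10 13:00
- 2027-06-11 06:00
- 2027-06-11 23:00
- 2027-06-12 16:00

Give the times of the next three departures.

2027-06-13 09:00, 2027-06-14 02:00, 2027-06-14 19:00

Spacing: 17, 17, 17, 17 h — constant 17 h.
2027-06-12 16:00 + 17 h = 2027-06-13 09:00.
2027-06-13 09:00 + 17 h = 2027-06-14 02:00.
2027-06-14 02:00 + 17 h = 2027-06-14 19:00.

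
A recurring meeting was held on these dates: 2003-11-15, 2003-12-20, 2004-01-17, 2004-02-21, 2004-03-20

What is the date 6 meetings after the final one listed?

2004-09-18

Gaps: 35, 28, 35, 28 days — a mix of 28 and 35. Every date is a Saturday.
Each is the 3rd Saturday of its month.
3rd Saturday of April 2004: 2004-04-17.
May 2004 — 3rd Saturday is 2004-05-15.
3rd Saturday of June 2004: 2004-06-19.
3rd Saturday of July 2004: 2004-07-17.
3rd Saturday of August 2004: 2004-08-21.
3rd Saturday of September 2004: 2004-09-18.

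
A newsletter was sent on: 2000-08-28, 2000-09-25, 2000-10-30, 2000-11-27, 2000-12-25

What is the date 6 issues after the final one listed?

2001-06-25

These are Mondays with 28, 35, 28, 28-day gaps.
Each is the final Monday of its month — 2000-10-30 is past the 28th, so '4th Monday' doesn't fit.
January 2001 ends with Monday 2001-01-29.
February 2001 ends with Monday 2001-02-26.
Last Monday of March 2001: 2001-03-26.
Last Monday of April 2001: 2001-04-30.
May 2001 ends with Monday 2001-05-28.
June 2001 ends with Monday 2001-06-25.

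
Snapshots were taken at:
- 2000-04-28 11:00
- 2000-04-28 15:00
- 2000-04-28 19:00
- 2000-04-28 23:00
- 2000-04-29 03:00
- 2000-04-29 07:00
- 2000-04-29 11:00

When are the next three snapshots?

2000-04-29 15:00, 2000-04-29 19:00, 2000-04-29 23:00

The interval is a steady 4 hours (4, 4, 4, 4, 4, 4).
2000-04-29 11:00 + 4 h = 2000-04-29 15:00.
2000-04-29 15:00 + 4 h = 2000-04-29 19:00.
2000-04-29 19:00 + 4 h = 2000-04-29 23:00.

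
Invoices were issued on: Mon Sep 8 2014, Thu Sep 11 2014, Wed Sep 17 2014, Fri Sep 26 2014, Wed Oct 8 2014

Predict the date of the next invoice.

Intervals are 3, 6, 9, 12 days — an arithmetic progression with common difference 3.
Next gap: 15 days. Wed Oct 8 2014 + 15 days = Thu Oct 23 2014.

Thu Oct 23 2014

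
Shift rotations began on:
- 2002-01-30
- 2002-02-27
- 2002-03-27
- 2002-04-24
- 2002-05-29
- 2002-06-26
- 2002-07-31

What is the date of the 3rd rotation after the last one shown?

2002-10-30

These are Wednesdays with 28, 28, 28, 35, 28, 35-day gaps.
Each is the final Wednesday of its month — 2002-01-30 is past the 28th, so '4th Wednesday' doesn't fit.
August 2002 ends with Wednesday 2002-08-28.
Last Wednesday of September 2002: 2002-09-25.
October 2002 ends with Wednesday 2002-10-30.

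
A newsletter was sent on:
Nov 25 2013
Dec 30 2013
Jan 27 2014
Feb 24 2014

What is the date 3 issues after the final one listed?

Every date is a Monday; gaps 35, 28, 28 days.
Each is the last Monday of its month (at least one falls on the 29th or later, ruling out '4th Monday').
March 2014 ends with Monday Mar 31 2014.
Last Monday of April 2014: Apr 28 2014.
May 2014 ends with Monday May 26 2014.

May 26 2014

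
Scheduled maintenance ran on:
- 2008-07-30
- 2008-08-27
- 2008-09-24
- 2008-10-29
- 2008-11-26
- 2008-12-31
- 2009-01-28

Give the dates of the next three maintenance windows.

Every date is a Wednesday; gaps 28, 28, 35, 28, 35, 28 days.
Each is the last Wednesday of its month (at least one falls on the 29th or later, ruling out '4th Wednesday').
Last Wednesday of February 2009: 2009-02-25.
March 2009 ends with Wednesday 2009-03-25.
April 2009 ends with Wednesday 2009-04-29.

2009-02-25, 2009-03-25, 2009-04-29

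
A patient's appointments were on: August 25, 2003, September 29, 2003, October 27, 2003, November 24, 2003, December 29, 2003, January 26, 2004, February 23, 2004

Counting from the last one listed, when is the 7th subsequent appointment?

All Mondays; the gaps (35, 28, 28, 35, 28, 28) vary with month length.
This is the last Monday of each month.
Last Monday of March 2004: March 29, 2004.
Last Monday of April 2004: April 26, 2004.
Last Monday of May 2004: May 31, 2004.
Last Monday of June 2004: June 28, 2004.
Last Monday of July 2004: July 26, 2004.
Last Monday of August 2004: August 30, 2004.
September 2004 ends with Monday September 27, 2004.

September 27, 2004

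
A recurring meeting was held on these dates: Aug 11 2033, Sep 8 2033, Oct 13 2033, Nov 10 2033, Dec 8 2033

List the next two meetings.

Gaps: 28, 35, 28, 28 days — a mix of 28 and 35. Every date is a Thursday.
Each is the 2nd Thursday of its month.
January 2034 — 2nd Thursday is Jan 12 2034.
February 2034 — 2nd Thursday is Feb 9 2034.

Jan 12 2034, Feb 9 2034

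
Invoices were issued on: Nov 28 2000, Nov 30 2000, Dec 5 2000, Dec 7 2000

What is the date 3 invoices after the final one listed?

Dec 19 2000

Gaps: 2, 5, 2 days — not constant, but cyclic with period 2.
The events fall on every Tuesday and Thursday.
Next Tuesday: Dec 12 2000.
The following Thursday is Dec 14 2000.
Next Tuesday: Dec 19 2000.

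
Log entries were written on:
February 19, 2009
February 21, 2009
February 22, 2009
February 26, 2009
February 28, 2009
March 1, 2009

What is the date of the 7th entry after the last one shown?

Every event lands on a Thursday or Saturday or Sunday (gaps cycle 2, 1, 4, 2, 1).
So the schedule is: every Thursday, Saturday and Sunday.
The following Thursday is March 5, 2009.
Next Saturday: March 7, 2009.
Next Sunday: March 8, 2009.
The following Thursday is March 12, 2009.
The following Saturday is March 14, 2009.
Next Sunday: March 15, 2009.
Next Thursday: March 19, 2009.

March 19, 2009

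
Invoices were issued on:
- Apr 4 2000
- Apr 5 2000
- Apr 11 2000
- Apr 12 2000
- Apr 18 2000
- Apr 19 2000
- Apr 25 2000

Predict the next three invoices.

The gap pattern 1, 6, 1, 6, 1, 6 repeats every 2 events.
These are the Tuesdays and Wednesdays of each week.
The following Wednesday is Apr 26 2000.
The following Tuesday is May 2 2000.
Next Wednesday: May 3 2000.

Apr 26 2000, May 2 2000, May 3 2000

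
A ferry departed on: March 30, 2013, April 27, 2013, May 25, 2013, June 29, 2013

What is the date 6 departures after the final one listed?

December 28, 2013

Every date is a Saturday; gaps 28, 28, 35 days.
Each is the last Saturday of its month (at least one falls on the 29th or later, ruling out '4th Saturday').
Last Saturday of July 2013: July 27, 2013.
August 2013 ends with Saturday August 31, 2013.
September 2013 ends with Saturday September 28, 2013.
Last Saturday of October 2013: October 26, 2013.
Last Saturday of November 2013: November 30, 2013.
December 2013 ends with Saturday December 28, 2013.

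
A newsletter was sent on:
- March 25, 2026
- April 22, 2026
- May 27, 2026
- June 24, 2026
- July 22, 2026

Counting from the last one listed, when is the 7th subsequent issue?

These are Wednesdays at 28- or 35-day spacing (28, 35, 28, 28).
The pattern: 4th Wednesday of the month.
4th Wednesday of August 2026: August 26, 2026.
4th Wednesday of September 2026: September 23, 2026.
October 2026 — 4th Wednesday is October 28, 2026.
4th Wednesday of November 2026: November 25, 2026.
4th Wednesday of December 2026: December 23, 2026.
January 2027 — 4th Wednesday is January 27, 2027.
February 2027 — 4th Wednesday is February 24, 2027.

February 24, 2027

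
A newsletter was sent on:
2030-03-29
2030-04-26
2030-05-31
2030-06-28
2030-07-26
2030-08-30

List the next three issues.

Every date is a Friday; gaps 28, 35, 28, 28, 35 days.
Each is the last Friday of its month (at least one falls on the 29th or later, ruling out '4th Friday').
September 2030 ends with Friday 2030-09-27.
Last Friday of October 2030: 2030-10-25.
Last Friday of November 2030: 2030-11-29.

2030-09-27, 2030-10-25, 2030-11-29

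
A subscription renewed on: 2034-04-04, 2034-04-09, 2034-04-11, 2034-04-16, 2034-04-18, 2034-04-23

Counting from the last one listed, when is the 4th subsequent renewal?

Every event lands on a Tuesday or Sunday (gaps cycle 5, 2, 5, 2, 5).
So the schedule is: every Tuesday and Sunday.
Next Tuesday: 2034-04-25.
Next Sunday: 2034-04-30.
Next Tuesday: 2034-05-02.
The following Sunday is 2034-05-07.

2034-05-07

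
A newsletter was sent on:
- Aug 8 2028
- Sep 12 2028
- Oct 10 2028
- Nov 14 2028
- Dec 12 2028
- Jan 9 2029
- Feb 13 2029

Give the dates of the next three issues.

Mar 13 2029, Apr 10 2029, May 8 2029

All dates are Tuesdays, 35, 28, 35, 28, 28, 35 days apart.
Specifically, the 2nd Tuesday of each month.
2nd Tuesday of March 2029: Mar 13 2029.
April 2029 — 2nd Tuesday is Apr 10 2029.
May 2029 — 2nd Tuesday is May 8 2029.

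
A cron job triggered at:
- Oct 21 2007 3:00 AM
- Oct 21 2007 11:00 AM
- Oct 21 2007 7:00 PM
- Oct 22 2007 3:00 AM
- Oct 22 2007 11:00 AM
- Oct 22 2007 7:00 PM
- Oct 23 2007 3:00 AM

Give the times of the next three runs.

The interval is a steady 8 hours (8, 8, 8, 8, 8, 8).
Oct 23 2007 3:00 AM + 8 h = Oct 23 2007 11:00 AM.
Oct 23 2007 11:00 AM + 8 h = Oct 23 2007 7:00 PM.
Oct 23 2007 7:00 PM + 8 h = Oct 24 2007 3:00 AM.

Oct 23 2007 11:00 AM, Oct 23 2007 7:00 PM, Oct 24 2007 3:00 AM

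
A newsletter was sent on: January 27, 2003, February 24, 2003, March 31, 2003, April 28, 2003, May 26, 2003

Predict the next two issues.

All Mondays; the gaps (28, 35, 28, 28) vary with month length.
This is the last Monday of each month.
Last Monday of June 2003: June 30, 2003.
Last Monday of July 2003: July 28, 2003.

June 30, 2003; July 28, 2003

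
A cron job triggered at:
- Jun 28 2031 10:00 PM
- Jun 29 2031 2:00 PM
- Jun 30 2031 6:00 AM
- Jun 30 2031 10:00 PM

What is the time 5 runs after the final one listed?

The interval is a steady 16 hours (16, 16, 16).
Jun 30 2031 10:00 PM + 16 h = Jul 1 2031 2:00 PM.
Jul 1 2031 2:00 PM + 16 h = Jul 2 2031 6:00 AM.
Jul 2 2031 6:00 AM + 16 h = Jul 2 2031 10:00 PM.
Jul 2 2031 10:00 PM + 16 h = Jul 3 2031 2:00 PM.
Jul 3 2031 2:00 PM + 16 h = Jul 4 2031 6:00 AM.

Jul 4 2031 6:00 AM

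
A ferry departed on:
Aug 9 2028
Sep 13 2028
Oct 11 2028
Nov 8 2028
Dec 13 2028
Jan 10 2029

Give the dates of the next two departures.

All dates are Wednesdays, 35, 28, 28, 35, 28 days apart.
Specifically, the 2nd Wednesday of each month.
February 2029 — 2nd Wednesday is Feb 14 2029.
March 2029 — 2nd Wednesday is Mar 14 2029.

Feb 14 2029, Mar 14 2029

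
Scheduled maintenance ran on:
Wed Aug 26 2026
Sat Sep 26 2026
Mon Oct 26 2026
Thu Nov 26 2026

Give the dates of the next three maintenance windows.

The day-of-month is always 26 (31, 30, 31 days between events).
So this recurs on the 26th of each month.
December 2026: Sat Dec 26 2026.
January 2027: Tue Jan 26 2027.
February 2027: Fri Feb 26 2027.

Sat Dec 26 2026, Tue Jan 26 2027, Fri Feb 26 2027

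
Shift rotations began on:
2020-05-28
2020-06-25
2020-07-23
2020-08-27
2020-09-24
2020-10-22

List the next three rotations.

All dates are Thursdays, 28, 28, 35, 28, 28 days apart.
Specifically, the 4th Thursday of each month.
November 2020 — 4th Thursday is 2020-11-26.
December 2020 — 4th Thursday is 2020-12-24.
4th Thursday of January 2021: 2021-01-28.

2020-11-26, 2020-12-24, 2021-01-28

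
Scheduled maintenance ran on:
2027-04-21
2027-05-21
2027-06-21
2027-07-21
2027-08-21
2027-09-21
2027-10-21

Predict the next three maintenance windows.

Each date is the 21st; the gaps (30, 31, 30, 31, 31, 30) track the month lengths.
The rule is the 21st of each month.
November 2027: 2027-11-21.
Next: December 2027 → 2027-12-21.
Next: January 2028 → 2028-01-21.

2027-11-21, 2027-12-21, 2028-01-21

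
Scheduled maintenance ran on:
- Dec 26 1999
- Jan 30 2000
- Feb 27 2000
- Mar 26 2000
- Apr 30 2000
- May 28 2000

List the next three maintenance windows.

Jun 25 2000, Jul 30 2000, Aug 27 2000

These are Sundays with 35, 28, 28, 35, 28-day gaps.
Each is the final Sunday of its month — Jan 30 2000 is past the 28th, so '4th Sunday' doesn't fit.
Last Sunday of June 2000: Jun 25 2000.
July 2000 ends with Sunday Jul 30 2000.
Last Sunday of August 2000: Aug 27 2000.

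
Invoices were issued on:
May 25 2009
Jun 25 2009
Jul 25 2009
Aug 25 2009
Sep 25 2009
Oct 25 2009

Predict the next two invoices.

The day-of-month is always 25 (31, 30, 31, 31, 30 days between events).
So this recurs on the 25th of each month.
Next: November 2009 → Nov 25 2009.
December 2009: Dec 25 2009.

Nov 25 2009, Dec 25 2009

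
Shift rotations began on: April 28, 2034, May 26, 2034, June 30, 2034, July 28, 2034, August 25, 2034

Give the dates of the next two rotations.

September 29, 2034; October 27, 2034

These are Fridays with 28, 35, 28, 28-day gaps.
Each is the final Friday of its month — June 30, 2034 is past the 28th, so '4th Friday' doesn't fit.
September 2034 ends with Friday September 29, 2034.
Last Friday of October 2034: October 27, 2034.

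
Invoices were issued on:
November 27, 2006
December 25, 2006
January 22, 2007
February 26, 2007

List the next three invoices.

Gaps: 28, 28, 35 days — a mix of 28 and 35. Every date is a Monday.
Each is the 4th Monday of its month.
4th Monday of March 2007: March 26, 2007.
4th Monday of April 2007: April 23, 2007.
4th Monday of May 2007: May 28, 2007.

March 26, 2007; April 23, 2007; May 28, 2007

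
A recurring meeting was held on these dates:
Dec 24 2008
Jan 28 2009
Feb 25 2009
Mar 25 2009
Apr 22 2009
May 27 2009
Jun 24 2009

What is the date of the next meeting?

Gaps: 35, 28, 28, 28, 35, 28 days — a mix of 28 and 35. Every date is a Wednesday.
Each is the 4th Wednesday of its month.
July 2009 — 4th Wednesday is Jul 22 2009.

Jul 22 2009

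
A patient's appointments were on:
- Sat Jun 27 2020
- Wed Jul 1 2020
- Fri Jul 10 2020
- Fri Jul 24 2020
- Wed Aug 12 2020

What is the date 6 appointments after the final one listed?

Fri Mar 19 2021

Intervals are 4, 9, 14, 19 days — an arithmetic progression with common difference 5.
Next gap: 24 days. Wed Aug 12 2020 + 24 days = Sat Sep 5 2020.
Next gap: 29 days. Sat Sep 5 2020 + 29 days = Sun Oct 4 2020.
Next gap: 34 days. Sun Oct 4 2020 + 34 days = Sat Nov 7 2020.
Next gap: 39 days. Sat Nov 7 2020 + 39 days = Wed Dec 16 2020.
Next gap: 44 days. Wed Dec 16 2020 + 44 days = Fri Jan 29 2021.
Next gap: 49 days. Fri Jan 29 2021 + 49 days = Fri Mar 19 2021.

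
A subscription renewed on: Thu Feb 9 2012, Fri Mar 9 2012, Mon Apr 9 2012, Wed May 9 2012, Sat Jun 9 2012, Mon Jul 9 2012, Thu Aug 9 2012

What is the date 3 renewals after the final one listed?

Fri Nov 9 2012

Gaps: 29, 31, 30, 31, 30, 31 days — not constant. Every event is on the 9th of the month.
Pattern: the 9th of each month.
September 2012: Sun Sep 9 2012.
Next: October 2012 → Tue Oct 9 2012.
November 2012: Fri Nov 9 2012.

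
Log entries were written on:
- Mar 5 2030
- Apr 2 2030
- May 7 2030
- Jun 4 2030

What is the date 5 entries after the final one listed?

Nov 5 2030

All dates are Tuesdays, 28, 35, 28 days apart.
Specifically, the 1st Tuesday of each month.
July 2030 — 1st Tuesday is Jul 2 2030.
1st Tuesday of August 2030: Aug 6 2030.
September 2030 — 1st Tuesday is Sep 3 2030.
October 2030 — 1st Tuesday is Oct 1 2030.
November 2030 — 1st Tuesday is Nov 5 2030.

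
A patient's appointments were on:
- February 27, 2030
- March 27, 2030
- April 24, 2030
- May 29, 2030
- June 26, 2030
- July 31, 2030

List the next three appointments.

These are Wednesdays with 28, 28, 35, 28, 35-day gaps.
Each is the final Wednesday of its month — May 29, 2030 is past the 28th, so '4th Wednesday' doesn't fit.
Last Wednesday of August 2030: August 28, 2030.
Last Wednesday of September 2030: September 25, 2030.
Last Wednesday of October 2030: October 30, 2030.

August 28, 2030; September 25, 2030; October 30, 2030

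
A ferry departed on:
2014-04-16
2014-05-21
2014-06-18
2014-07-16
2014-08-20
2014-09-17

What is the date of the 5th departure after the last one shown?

2015-02-18

All dates are Wednesdays, 35, 28, 28, 35, 28 days apart.
Specifically, the 3rd Wednesday of each month.
3rd Wednesday of October 2014: 2014-10-15.
3rd Wednesday of November 2014: 2014-11-19.
December 2014 — 3rd Wednesday is 2014-12-17.
3rd Wednesday of January 2015: 2015-01-21.
February 2015 — 3rd Wednesday is 2015-02-18.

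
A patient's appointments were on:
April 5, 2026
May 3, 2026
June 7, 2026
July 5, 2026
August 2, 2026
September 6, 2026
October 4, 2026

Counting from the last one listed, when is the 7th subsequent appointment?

These are Sundays at 28- or 35-day spacing (28, 35, 28, 28, 35, 28).
The pattern: 1st Sunday of the month.
November 2026 — 1st Sunday is November 1, 2026.
December 2026 — 1st Sunday is December 6, 2026.
1st Sunday of January 2027: January 3, 2027.
1st Sunday of February 2027: February 7, 2027.
1st Sunday of March 2027: March 7, 2027.
April 2027 — 1st Sunday is April 4, 2027.
May 2027 — 1st Sunday is May 2, 2027.

May 2, 2027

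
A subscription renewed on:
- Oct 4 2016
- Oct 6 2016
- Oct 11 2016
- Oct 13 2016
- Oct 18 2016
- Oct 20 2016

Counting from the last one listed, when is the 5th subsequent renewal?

The gap pattern 2, 5, 2, 5, 2 repeats every 2 events.
These are the Tuesdays and Thursdays of each week.
The following Tuesday is Oct 25 2016.
Next Thursday: Oct 27 2016.
Next Tuesday: Nov 1 2016.
The following Thursday is Nov 3 2016.
Next Tuesday: Nov 8 2016.

Nov 8 2016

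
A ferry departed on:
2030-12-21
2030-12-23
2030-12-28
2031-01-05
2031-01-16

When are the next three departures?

Gaps: 2, 5, 8, 11 days — each gap is 3 larger than the previous one.
Next gap: 14 days. 2031-01-16 + 14 days = 2031-01-30.
Next gap: 17 days. 2031-01-30 + 17 days = 2031-02-16.
Next gap: 20 days. 2031-02-16 + 20 days = 2031-03-08.

2031-01-30, 2031-02-16, 2031-03-08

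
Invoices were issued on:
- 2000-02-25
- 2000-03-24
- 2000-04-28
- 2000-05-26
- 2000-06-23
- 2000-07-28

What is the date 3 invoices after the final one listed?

2000-10-27

All dates are Fridays, 28, 35, 28, 28, 35 days apart.
Specifically, the 4th Friday of each month.
August 2000 — 4th Friday is 2000-08-25.
September 2000 — 4th Friday is 2000-09-22.
4th Friday of October 2000: 2000-10-27.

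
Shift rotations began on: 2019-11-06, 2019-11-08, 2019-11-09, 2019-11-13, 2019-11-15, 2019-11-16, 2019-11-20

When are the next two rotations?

2019-11-22, 2019-11-23

Gaps: 2, 1, 4, 2, 1, 4 days — not constant, but cyclic with period 3.
The events fall on every Wednesday, Friday and Saturday.
Next Friday: 2019-11-22.
The following Saturday is 2019-11-23.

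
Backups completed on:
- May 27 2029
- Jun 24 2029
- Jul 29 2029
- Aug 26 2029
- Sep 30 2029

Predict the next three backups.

All Sundays; the gaps (28, 35, 28, 35) vary with month length.
This is the last Sunday of each month.
October 2029 ends with Sunday Oct 28 2029.
November 2029 ends with Sunday Nov 25 2029.
Last Sunday of December 2029: Dec 30 2029.

Oct 28 2029, Nov 25 2029, Dec 30 2029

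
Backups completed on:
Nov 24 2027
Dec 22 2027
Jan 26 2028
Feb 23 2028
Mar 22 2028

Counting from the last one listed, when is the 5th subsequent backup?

Gaps: 28, 35, 28, 28 days — a mix of 28 and 35. Every date is a Wednesday.
Each is the 4th Wednesday of its month.
April 2028 — 4th Wednesday is Apr 26 2028.
4th Wednesday of May 2028: May 24 2028.
June 2028 — 4th Wednesday is Jun 28 2028.
July 2028 — 4th Wednesday is Jul 26 2028.
4th Wednesday of August 2028: Aug 23 2028.

Aug 23 2028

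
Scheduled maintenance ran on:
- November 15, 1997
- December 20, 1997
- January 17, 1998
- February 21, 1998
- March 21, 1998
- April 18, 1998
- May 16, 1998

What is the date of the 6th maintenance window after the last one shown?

November 21, 1998

All dates are Saturdays, 35, 28, 35, 28, 28, 28 days apart.
Specifically, the 3rd Saturday of each month.
3rd Saturday of June 1998: June 20, 1998.
3rd Saturday of July 1998: July 18, 1998.
August 1998 — 3rd Saturday is August 15, 1998.
September 1998 — 3rd Saturday is September 19, 1998.
3rd Saturday of October 1998: October 17, 1998.
3rd Saturday of November 1998: November 21, 1998.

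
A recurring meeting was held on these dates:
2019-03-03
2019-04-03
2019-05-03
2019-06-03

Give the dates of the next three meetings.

2019-07-03, 2019-08-03, 2019-09-03

Each date is the 3rd; the gaps (31, 30, 31) track the month lengths.
The rule is the 3rd of each month.
Next: July 2019 → 2019-07-03.
August 2019: 2019-08-03.
September 2019: 2019-09-03.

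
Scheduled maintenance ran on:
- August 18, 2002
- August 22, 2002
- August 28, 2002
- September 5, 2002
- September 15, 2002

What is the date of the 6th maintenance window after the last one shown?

The spacing grows by 2 each time: 4, 6, 8, 10 days.
Next gap: 12 days. September 15, 2002 + 12 days = September 27, 2002.
Next gap: 14 days. September 27, 2002 + 14 days = October 11, 2002.
Next gap: 16 days. October 11, 2002 + 16 days = October 27, 2002.
Next gap: 18 days. October 27, 2002 + 18 days = November 14, 2002.
Next gap: 20 days. November 14, 2002 + 20 days = December 4, 2002.
Next gap: 22 days. December 4, 2002 + 22 days = December 26, 2002.

December 26, 2002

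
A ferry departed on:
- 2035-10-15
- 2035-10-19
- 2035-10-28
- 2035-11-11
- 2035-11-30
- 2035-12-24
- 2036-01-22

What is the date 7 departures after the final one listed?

2036-12-30

Intervals are 4, 9, 14, 19, 24, 29 days — an arithmetic progression with common difference 5.
Next gap: 34 days. 2036-01-22 + 34 days = 2036-02-25.
Next gap: 39 days. 2036-02-25 + 39 days = 2036-04-04.
Next gap: 44 days. 2036-04-04 + 44 days = 2036-05-18.
Next gap: 49 days. 2036-05-18 + 49 days = 2036-07-06.
Next gap: 54 days. 2036-07-06 + 54 days = 2036-08-29.
Next gap: 59 days. 2036-08-29 + 59 days = 2036-10-27.
Next gap: 64 days. 2036-10-27 + 64 days = 2036-12-30.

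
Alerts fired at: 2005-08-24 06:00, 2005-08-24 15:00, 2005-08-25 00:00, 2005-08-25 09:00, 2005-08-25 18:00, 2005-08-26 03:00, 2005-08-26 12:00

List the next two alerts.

2005-08-26 21:00, 2005-08-27 06:00

Gaps: 9, 9, 9, 9, 9, 9 hours — each event is 9 hours after the previous one.
2005-08-26 12:00 + 9 h = 2005-08-26 21:00.
2005-08-26 21:00 + 9 h = 2005-08-27 06:00.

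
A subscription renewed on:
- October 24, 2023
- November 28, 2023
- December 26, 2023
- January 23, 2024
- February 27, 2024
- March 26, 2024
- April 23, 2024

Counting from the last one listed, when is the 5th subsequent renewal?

Gaps: 35, 28, 28, 35, 28, 28 days — a mix of 28 and 35. Every date is a Tuesday.
Each is the 4th Tuesday of its month.
4th Tuesday of May 2024: May 28, 2024.
June 2024 — 4th Tuesday is June 25, 2024.
4th Tuesday of July 2024: July 23, 2024.
4th Tuesday of August 2024: August 27, 2024.
4th Tuesday of September 2024: September 24, 2024.

September 24, 2024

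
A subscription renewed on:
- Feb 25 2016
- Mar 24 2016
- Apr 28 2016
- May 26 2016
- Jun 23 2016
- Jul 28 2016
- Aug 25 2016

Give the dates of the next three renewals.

Sep 22 2016, Oct 27 2016, Nov 24 2016

All dates are Thursdays, 28, 35, 28, 28, 35, 28 days apart.
Specifically, the 4th Thursday of each month.
4th Thursday of September 2016: Sep 22 2016.
October 2016 — 4th Thursday is Oct 27 2016.
November 2016 — 4th Thursday is Nov 24 2016.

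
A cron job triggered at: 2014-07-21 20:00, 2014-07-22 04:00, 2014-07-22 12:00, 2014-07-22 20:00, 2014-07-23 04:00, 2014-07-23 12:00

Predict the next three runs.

2014-07-23 20:00, 2014-07-24 04:00, 2014-07-24 12:00

Gaps: 8, 8, 8, 8, 8 hours — each event is 8 hours after the previous one.
2014-07-23 12:00 + 8 h = 2014-07-23 20:00.
2014-07-23 20:00 + 8 h = 2014-07-24 04:00.
2014-07-24 04:00 + 8 h = 2014-07-24 12:00.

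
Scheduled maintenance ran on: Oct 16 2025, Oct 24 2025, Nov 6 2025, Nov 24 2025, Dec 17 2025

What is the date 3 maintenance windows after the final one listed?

Intervals are 8, 13, 18, 23 days — an arithmetic progression with common difference 5.
Next gap: 28 days. Dec 17 2025 + 28 days = Jan 14 2026.
Next gap: 33 days. Jan 14 2026 + 33 days = Feb 16 2026.
Next gap: 38 days. Feb 16 2026 + 38 days = Mar 26 2026.

Mar 26 2026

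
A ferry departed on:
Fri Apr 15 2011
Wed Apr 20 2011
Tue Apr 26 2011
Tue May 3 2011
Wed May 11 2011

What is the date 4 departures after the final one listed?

Intervals are 5, 6, 7, 8 days — an arithmetic progression with common difference 1.
Next gap: 9 days. Wed May 11 2011 + 9 days = Fri May 20 2011.
Next gap: 10 days. Fri May 20 2011 + 10 days = Mon May 30 2011.
Next gap: 11 days. Mon May 30 2011 + 11 days = Fri Jun 10 2011.
Next gap: 12 days. Fri Jun 10 2011 + 12 days = Wed Jun 22 2011.

Wed Jun 22 2011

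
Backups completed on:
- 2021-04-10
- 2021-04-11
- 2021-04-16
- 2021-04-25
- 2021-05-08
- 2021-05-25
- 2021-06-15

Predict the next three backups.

2021-07-10, 2021-08-08, 2021-09-10

The spacing grows by 4 each time: 1, 5, 9, 13, 17, 21 days.
Next gap: 25 days. 2021-06-15 + 25 days = 2021-07-10.
Next gap: 29 days. 2021-07-10 + 29 days = 2021-08-08.
Next gap: 33 days. 2021-08-08 + 33 days = 2021-09-10.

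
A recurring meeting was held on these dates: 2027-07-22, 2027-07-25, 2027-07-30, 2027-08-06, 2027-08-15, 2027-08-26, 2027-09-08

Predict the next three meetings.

The spacing grows by 2 each time: 3, 5, 7, 9, 11, 13 days.
Next gap: 15 days. 2027-09-08 + 15 days = 2027-09-23.
Next gap: 17 days. 2027-09-23 + 17 days = 2027-10-10.
Next gap: 19 days. 2027-10-10 + 19 days = 2027-10-29.

2027-09-23, 2027-10-10, 2027-10-29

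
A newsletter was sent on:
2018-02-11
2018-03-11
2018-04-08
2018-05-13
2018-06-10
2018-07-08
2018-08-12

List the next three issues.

2018-09-09, 2018-10-14, 2018-11-11

These are Sundays at 28- or 35-day spacing (28, 28, 35, 28, 28, 35).
The pattern: 2nd Sunday of the month.
2nd Sunday of September 2018: 2018-09-09.
2nd Sunday of October 2018: 2018-10-14.
November 2018 — 2nd Sunday is 2018-11-11.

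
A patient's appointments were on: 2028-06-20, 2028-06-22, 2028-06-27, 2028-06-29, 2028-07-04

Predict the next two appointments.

Every event lands on a Tuesday or Thursday (gaps cycle 2, 5, 2, 5).
So the schedule is: every Tuesday and Thursday.
Next Thursday: 2028-07-06.
The following Tuesday is 2028-07-11.

2028-07-06, 2028-07-11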